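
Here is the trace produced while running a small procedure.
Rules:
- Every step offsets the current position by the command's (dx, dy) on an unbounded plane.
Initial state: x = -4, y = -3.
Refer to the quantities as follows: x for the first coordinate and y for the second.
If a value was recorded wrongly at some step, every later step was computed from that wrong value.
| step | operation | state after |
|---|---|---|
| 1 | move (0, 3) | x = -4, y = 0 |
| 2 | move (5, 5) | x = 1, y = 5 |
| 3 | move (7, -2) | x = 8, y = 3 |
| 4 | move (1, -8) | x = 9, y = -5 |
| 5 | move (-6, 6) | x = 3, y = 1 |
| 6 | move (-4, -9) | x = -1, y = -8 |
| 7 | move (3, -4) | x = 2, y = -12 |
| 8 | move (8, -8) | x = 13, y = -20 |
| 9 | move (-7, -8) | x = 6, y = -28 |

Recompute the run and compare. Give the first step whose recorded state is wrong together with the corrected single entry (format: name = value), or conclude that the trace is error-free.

step 8, x = 10

Recomputing the run from the initial state:
step 1: x = -4, y = 0
step 2: x = 1, y = 5
step 3: x = 8, y = 3
step 4: x = 9, y = -5
step 5: x = 3, y = 1
step 6: x = -1, y = -8
step 7: x = 2, y = -12
step 8: x = 10, y = -20
step 9: x = 3, y = -28
The first disagreement with the trace is at step 8, where the value should be x = 10.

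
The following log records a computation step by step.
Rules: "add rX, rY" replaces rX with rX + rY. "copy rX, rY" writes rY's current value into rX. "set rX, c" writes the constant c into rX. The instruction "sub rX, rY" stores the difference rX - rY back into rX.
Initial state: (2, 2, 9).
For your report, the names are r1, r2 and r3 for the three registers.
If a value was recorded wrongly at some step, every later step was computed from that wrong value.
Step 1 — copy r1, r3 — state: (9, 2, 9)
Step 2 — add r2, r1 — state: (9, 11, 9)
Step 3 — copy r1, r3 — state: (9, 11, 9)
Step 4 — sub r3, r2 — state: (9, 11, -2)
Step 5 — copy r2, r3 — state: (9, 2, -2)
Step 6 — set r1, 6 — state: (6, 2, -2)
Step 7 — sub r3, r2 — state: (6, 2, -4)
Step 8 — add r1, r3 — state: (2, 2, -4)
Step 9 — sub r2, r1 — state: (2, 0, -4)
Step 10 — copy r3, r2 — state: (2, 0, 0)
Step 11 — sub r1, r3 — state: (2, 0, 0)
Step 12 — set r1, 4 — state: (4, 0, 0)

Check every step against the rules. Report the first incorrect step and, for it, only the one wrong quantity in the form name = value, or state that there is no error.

Recomputing the run from the initial state:
step 1: r1 = 9, r2 = 2, r3 = 9
step 2: r1 = 9, r2 = 11, r3 = 9
step 3: r1 = 9, r2 = 11, r3 = 9
step 4: r1 = 9, r2 = 11, r3 = -2
step 5: r1 = 9, r2 = -2, r3 = -2
step 6: r1 = 6, r2 = -2, r3 = -2
step 7: r1 = 6, r2 = -2, r3 = 0
step 8: r1 = 6, r2 = -2, r3 = 0
step 9: r1 = 6, r2 = -8, r3 = 0
step 10: r1 = 6, r2 = -8, r3 = -8
step 11: r1 = 14, r2 = -8, r3 = -8
step 12: r1 = 4, r2 = -8, r3 = -8
The first disagreement with the log is at step 5, where the value should be r2 = -2.

step 5, r2 = -2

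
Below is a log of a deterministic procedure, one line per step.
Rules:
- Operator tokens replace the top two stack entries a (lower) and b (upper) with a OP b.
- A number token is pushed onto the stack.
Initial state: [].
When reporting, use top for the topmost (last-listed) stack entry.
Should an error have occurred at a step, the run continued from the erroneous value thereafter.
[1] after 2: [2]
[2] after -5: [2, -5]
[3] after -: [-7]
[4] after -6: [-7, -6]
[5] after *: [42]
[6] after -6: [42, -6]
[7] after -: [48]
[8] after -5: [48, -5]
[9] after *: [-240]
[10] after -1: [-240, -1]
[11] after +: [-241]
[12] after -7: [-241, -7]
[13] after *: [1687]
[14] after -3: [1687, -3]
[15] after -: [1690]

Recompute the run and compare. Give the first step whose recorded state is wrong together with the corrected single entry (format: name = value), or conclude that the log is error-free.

Recomputing the run from the initial state:
step 1: [2]
step 2: [2, -5]
step 3: [7]
step 4: [7, -6]
step 5: [-42]
step 6: [-42, -6]
step 7: [-36]
step 8: [-36, -5]
step 9: [180]
step 10: [180, -1]
step 11: [179]
step 12: [179, -7]
step 13: [-1253]
step 14: [-1253, -3]
step 15: [-1250]
The first disagreement with the log is at step 3, where the value should be top = 7.

step 3, top = 7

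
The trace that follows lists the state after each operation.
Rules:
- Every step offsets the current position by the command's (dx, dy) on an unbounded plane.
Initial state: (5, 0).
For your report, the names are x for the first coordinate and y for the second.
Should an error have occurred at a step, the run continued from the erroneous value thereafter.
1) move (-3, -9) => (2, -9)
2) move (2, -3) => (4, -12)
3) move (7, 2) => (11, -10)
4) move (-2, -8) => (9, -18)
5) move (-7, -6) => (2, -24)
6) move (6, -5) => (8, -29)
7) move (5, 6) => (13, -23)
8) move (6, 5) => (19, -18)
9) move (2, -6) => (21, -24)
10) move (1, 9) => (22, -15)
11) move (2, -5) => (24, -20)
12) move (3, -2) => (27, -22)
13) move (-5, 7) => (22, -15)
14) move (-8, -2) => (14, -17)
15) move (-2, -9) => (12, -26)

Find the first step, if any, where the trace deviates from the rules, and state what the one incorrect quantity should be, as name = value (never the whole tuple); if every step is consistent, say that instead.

Step 1: x = 5 + (-3) = 2, y = 0 + (-9) = -9 — consistent with the trace.
Step 2: x = 2 + (2) = 4, y = -9 + (-3) = -12 — exactly as logged.
Step 3: x = 4 + (7) = 11, y = -12 + (2) = -10 — matches.
Step 4: x = 11 + (-2) = 9, y = -10 + (-8) = -18 — confirmed correct.
Step 5: x = 9 + (-7) = 2, y = -18 + (-6) = -24 — exactly as logged.
Step 6: x = 2 + (6) = 8, y = -24 + (-5) = -29 — checks out.
Step 7: x = 8 + (5) = 13, y = -29 + (6) = -23 — agrees with the trace.
Step 8: x = 13 + (6) = 19, y = -23 + (5) = -18 — verified.
Step 9: x = 19 + (2) = 21, y = -18 + (-6) = -24 — exactly as logged.
Step 10: x = 21 + (1) = 22, y = -24 + (9) = -15 — consistent with the trace.
Step 11: x = 22 + (2) = 24, y = -15 + (-5) = -20 — same as recorded.
Step 12: x = 24 + (3) = 27, y = -20 + (-2) = -22 — consistent with the trace.
Step 13: x = 27 + (-5) = 22, y = -22 + (7) = -15 — checks out.
Step 14: x = 22 + (-8) = 14, y = -15 + (-2) = -17 — agrees with the trace.
Step 15: x = 14 + (-2) = 12, y = -17 + (-9) = -26 — matches.
Nothing is out of place; the run is error-free.

no error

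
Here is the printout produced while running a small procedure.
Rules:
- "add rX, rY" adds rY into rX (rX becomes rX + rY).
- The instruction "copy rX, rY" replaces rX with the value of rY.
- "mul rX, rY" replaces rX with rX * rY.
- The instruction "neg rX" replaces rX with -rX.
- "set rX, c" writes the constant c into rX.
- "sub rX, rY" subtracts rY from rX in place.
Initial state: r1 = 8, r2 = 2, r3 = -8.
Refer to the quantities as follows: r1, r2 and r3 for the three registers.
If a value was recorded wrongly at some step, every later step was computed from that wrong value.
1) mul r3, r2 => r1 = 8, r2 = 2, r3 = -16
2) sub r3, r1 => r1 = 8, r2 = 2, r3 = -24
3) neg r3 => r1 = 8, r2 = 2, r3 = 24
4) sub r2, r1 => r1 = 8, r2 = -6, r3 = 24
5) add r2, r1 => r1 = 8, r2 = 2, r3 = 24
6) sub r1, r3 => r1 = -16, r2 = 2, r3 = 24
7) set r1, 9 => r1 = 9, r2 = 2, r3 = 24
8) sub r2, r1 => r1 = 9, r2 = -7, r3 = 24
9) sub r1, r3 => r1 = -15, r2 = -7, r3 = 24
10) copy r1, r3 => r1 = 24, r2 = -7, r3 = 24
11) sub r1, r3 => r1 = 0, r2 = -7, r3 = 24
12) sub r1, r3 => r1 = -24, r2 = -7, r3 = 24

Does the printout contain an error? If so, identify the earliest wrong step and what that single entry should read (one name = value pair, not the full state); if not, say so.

no error

Recomputing the run from the initial state:
step 1: r1 = 8, r2 = 2, r3 = -16
step 2: r1 = 8, r2 = 2, r3 = -24
step 3: r1 = 8, r2 = 2, r3 = 24
step 4: r1 = 8, r2 = -6, r3 = 24
step 5: r1 = 8, r2 = 2, r3 = 24
step 6: r1 = -16, r2 = 2, r3 = 24
step 7: r1 = 9, r2 = 2, r3 = 24
step 8: r1 = 9, r2 = -7, r3 = 24
step 9: r1 = -15, r2 = -7, r3 = 24
step 10: r1 = 24, r2 = -7, r3 = 24
step 11: r1 = 0, r2 = -7, r3 = 24
step 12: r1 = -24, r2 = -7, r3 = 24
This matches the printout at every step.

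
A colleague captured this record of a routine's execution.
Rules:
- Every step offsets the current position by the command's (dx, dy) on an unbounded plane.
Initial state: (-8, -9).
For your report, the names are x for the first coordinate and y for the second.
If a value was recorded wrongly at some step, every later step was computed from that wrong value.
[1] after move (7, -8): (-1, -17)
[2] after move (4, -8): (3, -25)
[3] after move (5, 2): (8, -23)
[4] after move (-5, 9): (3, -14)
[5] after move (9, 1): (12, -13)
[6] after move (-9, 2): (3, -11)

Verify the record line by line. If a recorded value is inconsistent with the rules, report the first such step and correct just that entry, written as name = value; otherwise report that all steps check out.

step 1: x = -8 + (7) = -1, y = -9 + (-8) = -17 -> in agreement
step 2: x = -1 + (4) = 3, y = -17 + (-8) = -25 -> checks out
step 3: x = 3 + (5) = 8, y = -25 + (2) = -23 -> in agreement
step 4: x = 8 + (-5) = 3, y = -23 + (9) = -14 -> same as recorded
step 5: x = 3 + (9) = 12, y = -14 + (1) = -13 -> no discrepancy
step 6: x = 12 + (-9) = 3, y = -13 + (2) = -11 -> exactly as logged
Nothing is out of place; the run is error-free.

no error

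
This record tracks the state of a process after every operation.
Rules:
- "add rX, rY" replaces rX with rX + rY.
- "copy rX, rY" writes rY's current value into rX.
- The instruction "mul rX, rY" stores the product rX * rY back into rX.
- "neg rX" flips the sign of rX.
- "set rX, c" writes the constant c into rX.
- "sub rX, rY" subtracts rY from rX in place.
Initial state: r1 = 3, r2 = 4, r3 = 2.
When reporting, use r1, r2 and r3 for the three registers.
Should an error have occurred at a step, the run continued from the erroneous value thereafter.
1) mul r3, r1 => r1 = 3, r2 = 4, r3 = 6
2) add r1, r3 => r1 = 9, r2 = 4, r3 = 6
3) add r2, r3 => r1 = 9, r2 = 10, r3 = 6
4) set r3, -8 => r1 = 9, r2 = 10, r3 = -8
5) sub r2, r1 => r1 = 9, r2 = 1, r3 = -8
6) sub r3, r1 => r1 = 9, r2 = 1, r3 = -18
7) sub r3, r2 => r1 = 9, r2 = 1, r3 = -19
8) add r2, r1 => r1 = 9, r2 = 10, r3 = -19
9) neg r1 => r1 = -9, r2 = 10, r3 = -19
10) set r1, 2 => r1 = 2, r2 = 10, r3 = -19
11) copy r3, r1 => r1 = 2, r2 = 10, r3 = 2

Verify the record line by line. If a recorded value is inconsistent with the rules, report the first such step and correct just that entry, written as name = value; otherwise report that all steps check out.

step 6, r3 = -17

Recomputing the run from the initial state:
step 1: r1 = 3, r2 = 4, r3 = 6
step 2: r1 = 9, r2 = 4, r3 = 6
step 3: r1 = 9, r2 = 10, r3 = 6
step 4: r1 = 9, r2 = 10, r3 = -8
step 5: r1 = 9, r2 = 1, r3 = -8
step 6: r1 = 9, r2 = 1, r3 = -17
step 7: r1 = 9, r2 = 1, r3 = -18
step 8: r1 = 9, r2 = 10, r3 = -18
step 9: r1 = -9, r2 = 10, r3 = -18
step 10: r1 = 2, r2 = 10, r3 = -18
step 11: r1 = 2, r2 = 10, r3 = 2
The first disagreement with the record is at step 6, where the value should be r3 = -17.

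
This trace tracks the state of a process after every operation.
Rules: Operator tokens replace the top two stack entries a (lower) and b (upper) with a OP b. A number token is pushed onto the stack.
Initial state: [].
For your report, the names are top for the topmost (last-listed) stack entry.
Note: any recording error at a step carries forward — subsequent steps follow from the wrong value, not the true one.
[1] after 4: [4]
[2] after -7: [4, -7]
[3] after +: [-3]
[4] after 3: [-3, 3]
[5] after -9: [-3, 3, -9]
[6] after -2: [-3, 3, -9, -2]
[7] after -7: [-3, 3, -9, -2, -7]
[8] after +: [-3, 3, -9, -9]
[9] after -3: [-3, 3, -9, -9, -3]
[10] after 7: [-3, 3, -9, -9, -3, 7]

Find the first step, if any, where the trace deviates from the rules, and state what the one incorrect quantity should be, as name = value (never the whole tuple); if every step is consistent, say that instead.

no error

Step 1: push 4: top = 4 — no discrepancy.
Step 2: push -7: top = -7 — verified.
Step 3: 4 + -7 = -3 — confirmed correct.
Step 4: push 3: top = 3 — verified.
Step 5: push -9: top = -9 — checks out.
Step 6: push -2: top = -2 — exactly as logged.
Step 7: push -7: top = -7 — in agreement.
Step 8: -2 + -7 = -9 — matches.
Step 9: push -3: top = -3 — checks out.
Step 10: push 7: top = 7 — in agreement.
Nothing is out of place; the run is error-free.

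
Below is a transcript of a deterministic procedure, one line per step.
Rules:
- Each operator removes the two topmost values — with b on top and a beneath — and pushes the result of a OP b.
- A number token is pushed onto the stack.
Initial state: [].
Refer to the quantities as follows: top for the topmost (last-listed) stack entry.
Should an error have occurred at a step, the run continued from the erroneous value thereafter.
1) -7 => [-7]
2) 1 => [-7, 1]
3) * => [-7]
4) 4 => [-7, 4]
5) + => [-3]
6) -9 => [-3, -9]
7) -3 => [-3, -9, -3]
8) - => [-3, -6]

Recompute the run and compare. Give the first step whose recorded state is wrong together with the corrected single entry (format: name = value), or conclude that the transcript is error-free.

no error

Recomputing the run from the initial state:
step 1: [-7]
step 2: [-7, 1]
step 3: [-7]
step 4: [-7, 4]
step 5: [-3]
step 6: [-3, -9]
step 7: [-3, -9, -3]
step 8: [-3, -6]
This matches the transcript at every step.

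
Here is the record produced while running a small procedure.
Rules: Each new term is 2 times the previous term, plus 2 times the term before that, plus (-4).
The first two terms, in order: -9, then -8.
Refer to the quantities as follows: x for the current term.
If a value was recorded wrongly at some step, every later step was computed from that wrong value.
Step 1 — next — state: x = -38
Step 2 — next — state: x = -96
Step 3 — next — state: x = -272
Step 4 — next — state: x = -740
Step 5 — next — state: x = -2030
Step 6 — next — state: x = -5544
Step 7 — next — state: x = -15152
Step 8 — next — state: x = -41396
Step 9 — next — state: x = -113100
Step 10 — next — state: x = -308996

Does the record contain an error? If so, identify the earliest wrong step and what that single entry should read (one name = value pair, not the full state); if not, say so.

step 5, x = -2028

step 1: x = 2*(-8) + (2)*(-9) + (-4) = -38 -> same as recorded
step 2: x = 2*(-38) + (2)*(-8) + (-4) = -96 -> confirmed correct
step 3: x = 2*(-96) + (2)*(-38) + (-4) = -272 -> consistent with the record
step 4: x = 2*(-272) + (2)*(-96) + (-4) = -740 -> confirmed correct
step 5: x = 2*(-740) + (2)*(-272) + (-4) = -2028 -> first mismatch against the record
Step 5 is the first one off; corrected, x = -2028.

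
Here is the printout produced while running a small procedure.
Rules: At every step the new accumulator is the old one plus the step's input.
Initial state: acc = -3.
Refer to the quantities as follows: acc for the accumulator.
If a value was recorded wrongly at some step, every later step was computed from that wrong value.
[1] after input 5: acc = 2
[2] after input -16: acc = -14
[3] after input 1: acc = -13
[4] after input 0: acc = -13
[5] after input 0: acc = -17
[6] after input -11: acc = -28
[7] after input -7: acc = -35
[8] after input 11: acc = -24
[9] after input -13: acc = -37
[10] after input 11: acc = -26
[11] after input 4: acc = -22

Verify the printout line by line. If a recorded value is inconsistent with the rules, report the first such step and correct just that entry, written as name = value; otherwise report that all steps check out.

step 5, acc = -13

step 1: acc = -3 + 5 = 2 -> agrees with the printout
step 2: acc = 2 + -16 = -14 -> same as recorded
step 3: acc = -14 + 1 = -13 -> in agreement
step 4: acc = -13 + 0 = -13 -> consistent with the printout
step 5: acc = -13 + 0 = -13 -> this is not what the printout shows
So the first discrepancy is step 5, where the right value is acc = -13.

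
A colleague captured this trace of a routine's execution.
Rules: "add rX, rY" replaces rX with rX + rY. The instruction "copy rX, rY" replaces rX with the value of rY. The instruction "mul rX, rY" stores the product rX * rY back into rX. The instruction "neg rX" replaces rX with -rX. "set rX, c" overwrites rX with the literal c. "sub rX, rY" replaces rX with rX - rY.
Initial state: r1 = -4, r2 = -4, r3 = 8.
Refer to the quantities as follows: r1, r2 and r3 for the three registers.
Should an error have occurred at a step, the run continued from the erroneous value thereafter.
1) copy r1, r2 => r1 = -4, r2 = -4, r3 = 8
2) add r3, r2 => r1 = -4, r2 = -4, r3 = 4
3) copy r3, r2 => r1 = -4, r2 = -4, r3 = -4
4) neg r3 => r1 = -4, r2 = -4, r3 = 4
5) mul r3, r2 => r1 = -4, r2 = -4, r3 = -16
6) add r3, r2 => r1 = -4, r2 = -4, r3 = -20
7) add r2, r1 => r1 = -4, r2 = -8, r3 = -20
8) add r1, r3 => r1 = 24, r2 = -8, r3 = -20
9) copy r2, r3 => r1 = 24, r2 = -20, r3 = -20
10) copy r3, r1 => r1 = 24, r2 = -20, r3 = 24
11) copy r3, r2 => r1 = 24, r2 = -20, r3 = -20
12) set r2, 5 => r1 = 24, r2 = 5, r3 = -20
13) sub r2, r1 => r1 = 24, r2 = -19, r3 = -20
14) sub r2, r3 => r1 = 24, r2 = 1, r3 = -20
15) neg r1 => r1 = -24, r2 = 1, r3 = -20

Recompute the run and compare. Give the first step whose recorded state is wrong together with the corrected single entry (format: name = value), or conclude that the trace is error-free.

Recomputing the run from the initial state:
step 1: r1 = -4, r2 = -4, r3 = 8
step 2: r1 = -4, r2 = -4, r3 = 4
step 3: r1 = -4, r2 = -4, r3 = -4
step 4: r1 = -4, r2 = -4, r3 = 4
step 5: r1 = -4, r2 = -4, r3 = -16
step 6: r1 = -4, r2 = -4, r3 = -20
step 7: r1 = -4, r2 = -8, r3 = -20
step 8: r1 = -24, r2 = -8, r3 = -20
step 9: r1 = -24, r2 = -20, r3 = -20
step 10: r1 = -24, r2 = -20, r3 = -24
step 11: r1 = -24, r2 = -20, r3 = -20
step 12: r1 = -24, r2 = 5, r3 = -20
step 13: r1 = -24, r2 = 29, r3 = -20
step 14: r1 = -24, r2 = 49, r3 = -20
step 15: r1 = 24, r2 = 49, r3 = -20
The first disagreement with the trace is at step 8, where the value should be r1 = -24.

step 8, r1 = -24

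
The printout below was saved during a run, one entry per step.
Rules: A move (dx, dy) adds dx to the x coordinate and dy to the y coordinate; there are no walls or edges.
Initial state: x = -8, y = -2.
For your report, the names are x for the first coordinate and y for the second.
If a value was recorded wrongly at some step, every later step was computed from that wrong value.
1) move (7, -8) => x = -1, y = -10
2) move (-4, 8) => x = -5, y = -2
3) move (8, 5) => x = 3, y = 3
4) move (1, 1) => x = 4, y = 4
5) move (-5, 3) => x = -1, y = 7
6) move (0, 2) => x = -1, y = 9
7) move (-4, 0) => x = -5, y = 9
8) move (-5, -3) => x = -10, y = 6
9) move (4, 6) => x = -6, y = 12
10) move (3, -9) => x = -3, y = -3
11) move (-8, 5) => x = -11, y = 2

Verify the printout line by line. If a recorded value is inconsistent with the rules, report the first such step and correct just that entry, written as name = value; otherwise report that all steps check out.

step 10, y = 3

step 1: x = -8 + (7) = -1, y = -2 + (-8) = -10 -> in agreement
step 2: x = -1 + (-4) = -5, y = -10 + (8) = -2 -> no discrepancy
step 3: x = -5 + (8) = 3, y = -2 + (5) = 3 -> agrees with the printout
step 4: x = 3 + (1) = 4, y = 3 + (1) = 4 -> same as recorded
step 5: x = 4 + (-5) = -1, y = 4 + (3) = 7 -> verified
step 6: x = -1 + (0) = -1, y = 7 + (2) = 9 -> confirmed correct
step 7: x = -1 + (-4) = -5, y = 9 + (0) = 9 -> same as recorded
step 8: x = -5 + (-5) = -10, y = 9 + (-3) = 6 -> same as recorded
step 9: x = -10 + (4) = -6, y = 6 + (6) = 12 -> verified
step 10: x = -6 + (3) = -3, y = 12 + (-9) = 3 -> not what was recorded
The audit stops at step 10: the recorded entry is wrong and should be y = 3.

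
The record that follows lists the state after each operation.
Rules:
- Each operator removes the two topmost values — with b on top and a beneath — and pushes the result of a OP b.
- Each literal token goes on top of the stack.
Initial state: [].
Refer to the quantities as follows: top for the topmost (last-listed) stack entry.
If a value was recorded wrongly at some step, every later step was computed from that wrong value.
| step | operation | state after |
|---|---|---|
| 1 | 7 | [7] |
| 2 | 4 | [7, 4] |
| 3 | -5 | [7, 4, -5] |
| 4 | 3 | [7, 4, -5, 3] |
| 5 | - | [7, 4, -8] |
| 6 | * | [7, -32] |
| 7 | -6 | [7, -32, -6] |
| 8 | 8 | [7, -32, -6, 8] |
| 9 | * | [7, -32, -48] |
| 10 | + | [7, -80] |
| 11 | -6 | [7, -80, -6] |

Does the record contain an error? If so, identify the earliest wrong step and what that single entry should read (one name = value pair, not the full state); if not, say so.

Recomputing the run from the initial state:
step 1: [7]
step 2: [7, 4]
step 3: [7, 4, -5]
step 4: [7, 4, -5, 3]
step 5: [7, 4, -8]
step 6: [7, -32]
step 7: [7, -32, -6]
step 8: [7, -32, -6, 8]
step 9: [7, -32, -48]
step 10: [7, -80]
step 11: [7, -80, -6]
This matches the record at every step.

no error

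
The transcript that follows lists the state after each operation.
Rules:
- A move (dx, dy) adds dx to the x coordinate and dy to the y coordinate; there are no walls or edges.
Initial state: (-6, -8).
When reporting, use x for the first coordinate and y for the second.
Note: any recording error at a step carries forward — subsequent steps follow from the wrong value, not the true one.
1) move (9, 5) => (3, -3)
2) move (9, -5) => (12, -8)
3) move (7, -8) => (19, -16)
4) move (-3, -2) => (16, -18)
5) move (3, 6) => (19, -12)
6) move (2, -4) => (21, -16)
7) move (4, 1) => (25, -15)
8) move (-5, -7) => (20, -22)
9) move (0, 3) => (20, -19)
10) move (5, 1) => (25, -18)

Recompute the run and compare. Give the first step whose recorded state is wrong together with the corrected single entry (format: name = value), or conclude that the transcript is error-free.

no error

1. x = -6 + (9) = 3, y = -8 + (5) = -3 (exactly as logged)
2. x = 3 + (9) = 12, y = -3 + (-5) = -8 (checks out)
3. x = 12 + (7) = 19, y = -8 + (-8) = -16 (consistent with the transcript)
4. x = 19 + (-3) = 16, y = -16 + (-2) = -18 (agrees with the transcript)
5. x = 16 + (3) = 19, y = -18 + (6) = -12 (in agreement)
6. x = 19 + (2) = 21, y = -12 + (-4) = -16 (matches)
7. x = 21 + (4) = 25, y = -16 + (1) = -15 (verified)
8. x = 25 + (-5) = 20, y = -15 + (-7) = -22 (same as recorded)
9. x = 20 + (0) = 20, y = -22 + (3) = -19 (same as recorded)
10. x = 20 + (5) = 25, y = -19 + (1) = -18 (consistent with the transcript)
No step deviates from the rules.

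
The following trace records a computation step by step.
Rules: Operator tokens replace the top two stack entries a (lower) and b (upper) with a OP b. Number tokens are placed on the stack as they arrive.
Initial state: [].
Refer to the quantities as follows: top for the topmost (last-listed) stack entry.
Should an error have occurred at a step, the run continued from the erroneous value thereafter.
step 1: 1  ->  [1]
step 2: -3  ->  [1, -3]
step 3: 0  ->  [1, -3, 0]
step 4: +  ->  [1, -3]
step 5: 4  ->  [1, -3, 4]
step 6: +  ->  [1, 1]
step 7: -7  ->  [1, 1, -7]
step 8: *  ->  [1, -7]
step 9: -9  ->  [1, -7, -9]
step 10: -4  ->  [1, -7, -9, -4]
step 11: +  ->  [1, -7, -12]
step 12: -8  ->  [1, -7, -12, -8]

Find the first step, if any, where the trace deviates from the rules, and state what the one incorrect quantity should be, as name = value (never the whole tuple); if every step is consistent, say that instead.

Recomputing the run from the initial state:
step 1: [1]
step 2: [1, -3]
step 3: [1, -3, 0]
step 4: [1, -3]
step 5: [1, -3, 4]
step 6: [1, 1]
step 7: [1, 1, -7]
step 8: [1, -7]
step 9: [1, -7, -9]
step 10: [1, -7, -9, -4]
step 11: [1, -7, -13]
step 12: [1, -7, -13, -8]
The first disagreement with the trace is at step 11, where the value should be top = -13.

step 11, top = -13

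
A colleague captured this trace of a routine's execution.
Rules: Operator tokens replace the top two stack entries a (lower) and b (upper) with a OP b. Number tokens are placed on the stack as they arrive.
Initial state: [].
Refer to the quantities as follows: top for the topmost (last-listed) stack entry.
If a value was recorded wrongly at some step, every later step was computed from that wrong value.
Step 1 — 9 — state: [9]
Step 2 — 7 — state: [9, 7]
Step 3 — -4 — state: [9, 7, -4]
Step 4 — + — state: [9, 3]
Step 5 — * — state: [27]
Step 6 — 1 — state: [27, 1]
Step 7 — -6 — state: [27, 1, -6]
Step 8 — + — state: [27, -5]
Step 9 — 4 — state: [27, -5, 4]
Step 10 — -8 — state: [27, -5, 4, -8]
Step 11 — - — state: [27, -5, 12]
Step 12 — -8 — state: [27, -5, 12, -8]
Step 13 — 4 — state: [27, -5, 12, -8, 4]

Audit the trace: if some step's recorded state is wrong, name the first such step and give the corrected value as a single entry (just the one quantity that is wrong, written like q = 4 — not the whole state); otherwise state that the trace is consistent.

step 1: push 9: top = 9 -> no discrepancy
step 2: push 7: top = 7 -> in agreement
step 3: push -4: top = -4 -> same as recorded
step 4: 7 + -4 = 3 -> confirmed correct
step 5: 9 * 3 = 27 -> confirmed correct
step 6: push 1: top = 1 -> no discrepancy
step 7: push -6: top = -6 -> in agreement
step 8: 1 + -6 = -5 -> consistent with the trace
step 9: push 4: top = 4 -> no discrepancy
step 10: push -8: top = -8 -> checks out
step 11: 4 - -8 = 12 -> verified
step 12: push -8: top = -8 -> consistent with the trace
step 13: push 4: top = 4 -> exactly as logged
All entries verified; no error found.

no error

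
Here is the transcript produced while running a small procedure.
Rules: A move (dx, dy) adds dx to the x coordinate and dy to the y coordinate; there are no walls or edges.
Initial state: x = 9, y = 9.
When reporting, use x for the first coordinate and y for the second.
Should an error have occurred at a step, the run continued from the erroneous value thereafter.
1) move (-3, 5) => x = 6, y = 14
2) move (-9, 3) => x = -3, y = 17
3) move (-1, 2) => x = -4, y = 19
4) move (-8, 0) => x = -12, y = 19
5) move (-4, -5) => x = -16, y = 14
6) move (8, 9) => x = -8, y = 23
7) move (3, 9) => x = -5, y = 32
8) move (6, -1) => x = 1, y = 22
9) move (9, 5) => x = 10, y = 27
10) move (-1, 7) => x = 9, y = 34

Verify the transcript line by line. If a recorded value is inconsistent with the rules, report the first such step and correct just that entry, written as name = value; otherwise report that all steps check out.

step 8, y = 31

Recomputing the run from the initial state:
step 1: x = 6, y = 14
step 2: x = -3, y = 17
step 3: x = -4, y = 19
step 4: x = -12, y = 19
step 5: x = -16, y = 14
step 6: x = -8, y = 23
step 7: x = -5, y = 32
step 8: x = 1, y = 31
step 9: x = 10, y = 36
step 10: x = 9, y = 43
The first disagreement with the transcript is at step 8, where the value should be y = 31.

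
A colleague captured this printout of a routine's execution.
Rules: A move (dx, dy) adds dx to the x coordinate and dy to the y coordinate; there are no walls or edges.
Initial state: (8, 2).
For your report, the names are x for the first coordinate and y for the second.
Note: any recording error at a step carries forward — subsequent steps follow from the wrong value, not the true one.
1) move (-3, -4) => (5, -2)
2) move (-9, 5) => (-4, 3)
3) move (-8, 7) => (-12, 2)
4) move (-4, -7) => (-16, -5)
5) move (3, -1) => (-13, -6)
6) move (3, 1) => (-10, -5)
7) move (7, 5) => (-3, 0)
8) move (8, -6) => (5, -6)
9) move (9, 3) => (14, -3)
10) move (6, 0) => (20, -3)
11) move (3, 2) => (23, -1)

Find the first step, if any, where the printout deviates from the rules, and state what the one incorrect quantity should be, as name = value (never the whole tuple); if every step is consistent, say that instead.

Step 1: x = 8 + (-3) = 5, y = 2 + (-4) = -2 — same as recorded.
Step 2: x = 5 + (-9) = -4, y = -2 + (5) = 3 — consistent with the printout.
Step 3: x = -4 + (-8) = -12, y = 3 + (7) = 10 — the printout has a different value.
So the first discrepancy is step 3, where the right value is y = 10.

step 3, y = 10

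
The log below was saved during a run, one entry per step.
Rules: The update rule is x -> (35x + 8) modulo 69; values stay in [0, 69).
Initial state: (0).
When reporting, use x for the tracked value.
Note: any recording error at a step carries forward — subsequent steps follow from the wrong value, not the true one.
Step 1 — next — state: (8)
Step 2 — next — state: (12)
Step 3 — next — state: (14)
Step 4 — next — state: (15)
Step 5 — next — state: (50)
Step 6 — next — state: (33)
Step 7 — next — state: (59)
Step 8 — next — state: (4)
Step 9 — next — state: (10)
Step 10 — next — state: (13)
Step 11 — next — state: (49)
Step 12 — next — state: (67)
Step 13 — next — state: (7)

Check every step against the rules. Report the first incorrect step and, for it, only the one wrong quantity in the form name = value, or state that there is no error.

1. x = (35*0 + 8) mod 69 = 8 (verified)
2. x = (35*8 + 8) mod 69 = 12 (checks out)
3. x = (35*12 + 8) mod 69 = 14 (agrees with the log)
4. x = (35*14 + 8) mod 69 = 15 (checks out)
5. x = (35*15 + 8) mod 69 = 50 (exactly as logged)
6. x = (35*50 + 8) mod 69 = 33 (agrees with the log)
7. x = (35*33 + 8) mod 69 = 59 (agrees with the log)
8. x = (35*59 + 8) mod 69 = 3 (first mismatch against the log)
First incorrect step: 8; the correct value is x = 3.

step 8, x = 3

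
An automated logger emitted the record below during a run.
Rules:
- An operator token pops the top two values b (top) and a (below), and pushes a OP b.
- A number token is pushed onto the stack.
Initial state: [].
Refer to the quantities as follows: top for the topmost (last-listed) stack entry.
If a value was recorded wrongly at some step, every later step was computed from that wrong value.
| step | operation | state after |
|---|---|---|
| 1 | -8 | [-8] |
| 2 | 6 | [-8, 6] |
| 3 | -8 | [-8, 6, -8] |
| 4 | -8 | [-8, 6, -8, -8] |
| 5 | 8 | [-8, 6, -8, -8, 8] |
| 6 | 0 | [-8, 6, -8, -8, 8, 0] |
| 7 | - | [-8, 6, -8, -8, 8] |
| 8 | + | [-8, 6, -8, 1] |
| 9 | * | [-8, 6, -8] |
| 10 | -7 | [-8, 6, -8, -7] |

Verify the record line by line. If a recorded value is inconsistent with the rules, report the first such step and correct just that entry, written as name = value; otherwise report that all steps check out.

Step 1: push -8: top = -8 — confirmed correct.
Step 2: push 6: top = 6 — matches.
Step 3: push -8: top = -8 — checks out.
Step 4: push -8: top = -8 — matches.
Step 5: push 8: top = 8 — confirmed correct.
Step 6: push 0: top = 0 — agrees with the record.
Step 7: 8 - 0 = 8 — consistent with the record.
Step 8: -8 + 8 = 0 — not what was recorded.
So the first discrepancy is step 8, where the right value is top = 0.

step 8, top = 0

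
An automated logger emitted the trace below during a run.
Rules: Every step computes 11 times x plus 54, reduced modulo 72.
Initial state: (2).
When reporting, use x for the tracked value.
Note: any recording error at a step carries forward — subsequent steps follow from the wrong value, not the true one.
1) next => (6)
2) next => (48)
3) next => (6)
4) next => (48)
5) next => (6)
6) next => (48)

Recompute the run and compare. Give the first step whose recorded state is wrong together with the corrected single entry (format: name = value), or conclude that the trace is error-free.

step 1, x = 4

Recomputing the run from the initial state:
step 1: x = 4
step 2: x = 26
step 3: x = 52
step 4: x = 50
step 5: x = 28
step 6: x = 2
The first disagreement with the trace is at step 1, where the value should be x = 4.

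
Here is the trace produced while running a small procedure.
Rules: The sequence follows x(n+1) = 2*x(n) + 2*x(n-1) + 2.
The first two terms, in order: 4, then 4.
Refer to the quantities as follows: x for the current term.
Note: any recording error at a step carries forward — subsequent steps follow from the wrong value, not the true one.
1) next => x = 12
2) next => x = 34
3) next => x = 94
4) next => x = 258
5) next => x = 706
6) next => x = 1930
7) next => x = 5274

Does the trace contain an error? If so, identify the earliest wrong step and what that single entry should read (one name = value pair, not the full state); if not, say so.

Recomputing the run from the initial state:
step 1: x = 18
step 2: x = 46
step 3: x = 130
step 4: x = 354
step 5: x = 970
step 6: x = 2650
step 7: x = 7242
The first disagreement with the trace is at step 1, where the value should be x = 18.

step 1, x = 18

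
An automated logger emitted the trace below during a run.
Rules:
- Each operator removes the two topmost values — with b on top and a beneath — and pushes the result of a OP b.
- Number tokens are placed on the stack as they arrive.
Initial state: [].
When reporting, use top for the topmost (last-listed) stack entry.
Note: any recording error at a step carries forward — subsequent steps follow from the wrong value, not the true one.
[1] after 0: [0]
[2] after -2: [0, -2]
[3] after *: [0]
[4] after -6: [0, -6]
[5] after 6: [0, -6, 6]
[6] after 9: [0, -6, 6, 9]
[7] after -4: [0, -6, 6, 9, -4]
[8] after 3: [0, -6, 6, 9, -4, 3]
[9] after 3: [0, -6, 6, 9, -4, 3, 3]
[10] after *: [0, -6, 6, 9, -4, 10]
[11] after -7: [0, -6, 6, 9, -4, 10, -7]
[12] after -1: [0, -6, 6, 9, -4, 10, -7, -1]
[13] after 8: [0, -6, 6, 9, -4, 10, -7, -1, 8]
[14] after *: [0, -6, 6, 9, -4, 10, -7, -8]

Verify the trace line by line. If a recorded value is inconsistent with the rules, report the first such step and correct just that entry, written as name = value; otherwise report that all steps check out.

Recomputing the run from the initial state:
step 1: [0]
step 2: [0, -2]
step 3: [0]
step 4: [0, -6]
step 5: [0, -6, 6]
step 6: [0, -6, 6, 9]
step 7: [0, -6, 6, 9, -4]
step 8: [0, -6, 6, 9, -4, 3]
step 9: [0, -6, 6, 9, -4, 3, 3]
step 10: [0, -6, 6, 9, -4, 9]
step 11: [0, -6, 6, 9, -4, 9, -7]
step 12: [0, -6, 6, 9, -4, 9, -7, -1]
step 13: [0, -6, 6, 9, -4, 9, -7, -1, 8]
step 14: [0, -6, 6, 9, -4, 9, -7, -8]
The first disagreement with the trace is at step 10, where the value should be top = 9.

step 10, top = 9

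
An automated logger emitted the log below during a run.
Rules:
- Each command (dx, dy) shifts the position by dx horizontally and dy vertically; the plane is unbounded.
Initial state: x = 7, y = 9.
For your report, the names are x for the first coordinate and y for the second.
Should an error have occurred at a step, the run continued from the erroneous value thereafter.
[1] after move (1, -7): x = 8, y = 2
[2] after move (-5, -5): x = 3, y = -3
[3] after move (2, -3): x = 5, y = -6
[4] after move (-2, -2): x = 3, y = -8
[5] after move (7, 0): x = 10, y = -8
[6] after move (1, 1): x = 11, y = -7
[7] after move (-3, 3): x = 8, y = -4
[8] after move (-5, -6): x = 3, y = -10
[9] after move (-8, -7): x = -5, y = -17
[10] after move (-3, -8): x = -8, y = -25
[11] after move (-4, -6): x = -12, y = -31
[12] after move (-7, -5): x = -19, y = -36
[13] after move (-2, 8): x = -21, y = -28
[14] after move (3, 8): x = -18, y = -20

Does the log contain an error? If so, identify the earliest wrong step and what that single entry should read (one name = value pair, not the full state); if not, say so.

no error

Step 1: x = 7 + (1) = 8, y = 9 + (-7) = 2 — no discrepancy.
Step 2: x = 8 + (-5) = 3, y = 2 + (-5) = -3 — consistent with the log.
Step 3: x = 3 + (2) = 5, y = -3 + (-3) = -6 — consistent with the log.
Step 4: x = 5 + (-2) = 3, y = -6 + (-2) = -8 — exactly as logged.
Step 5: x = 3 + (7) = 10, y = -8 + (0) = -8 — checks out.
Step 6: x = 10 + (1) = 11, y = -8 + (1) = -7 — in agreement.
Step 7: x = 11 + (-3) = 8, y = -7 + (3) = -4 — agrees with the log.
Step 8: x = 8 + (-5) = 3, y = -4 + (-6) = -10 — checks out.
Step 9: x = 3 + (-8) = -5, y = -10 + (-7) = -17 — consistent with the log.
Step 10: x = -5 + (-3) = -8, y = -17 + (-8) = -25 — checks out.
Step 11: x = -8 + (-4) = -12, y = -25 + (-6) = -31 — confirmed correct.
Step 12: x = -12 + (-7) = -19, y = -31 + (-5) = -36 — matches.
Step 13: x = -19 + (-2) = -21, y = -36 + (8) = -28 — no discrepancy.
Step 14: x = -21 + (3) = -18, y = -28 + (8) = -20 — exactly as logged.
No step deviates from the rules.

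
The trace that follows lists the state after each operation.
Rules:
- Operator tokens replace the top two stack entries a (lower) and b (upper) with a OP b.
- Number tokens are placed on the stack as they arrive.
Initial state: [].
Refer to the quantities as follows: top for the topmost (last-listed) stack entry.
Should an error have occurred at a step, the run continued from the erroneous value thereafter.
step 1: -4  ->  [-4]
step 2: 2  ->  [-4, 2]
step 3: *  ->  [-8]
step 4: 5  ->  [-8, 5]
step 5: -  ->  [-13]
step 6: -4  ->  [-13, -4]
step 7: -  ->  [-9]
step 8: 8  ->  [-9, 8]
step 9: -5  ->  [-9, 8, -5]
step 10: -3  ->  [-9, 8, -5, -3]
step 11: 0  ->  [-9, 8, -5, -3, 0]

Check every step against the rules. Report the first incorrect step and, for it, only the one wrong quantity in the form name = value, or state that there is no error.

1. push -4: top = -4 (confirmed correct)
2. push 2: top = 2 (matches)
3. -4 * 2 = -8 (verified)
4. push 5: top = 5 (matches)
5. -8 - 5 = -13 (same as recorded)
6. push -4: top = -4 (consistent with the trace)
7. -13 - -4 = -9 (consistent with the trace)
8. push 8: top = 8 (exactly as logged)
9. push -5: top = -5 (same as recorded)
10. push -3: top = -3 (same as recorded)
11. push 0: top = 0 (agrees with the trace)
Every step is consistent.

no error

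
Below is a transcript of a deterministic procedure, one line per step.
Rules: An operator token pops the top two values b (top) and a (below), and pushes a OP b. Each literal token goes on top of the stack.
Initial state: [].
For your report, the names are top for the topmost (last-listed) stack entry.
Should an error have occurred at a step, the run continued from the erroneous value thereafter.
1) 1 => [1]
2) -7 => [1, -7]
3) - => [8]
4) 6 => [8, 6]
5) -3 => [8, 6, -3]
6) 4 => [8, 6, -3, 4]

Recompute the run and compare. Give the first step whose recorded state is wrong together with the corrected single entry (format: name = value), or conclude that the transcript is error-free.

no error

step 1: push 1: top = 1 -> matches
step 2: push -7: top = -7 -> consistent with the transcript
step 3: 1 - -7 = 8 -> consistent with the transcript
step 4: push 6: top = 6 -> checks out
step 5: push -3: top = -3 -> same as recorded
step 6: push 4: top = 4 -> in agreement
Every step is consistent.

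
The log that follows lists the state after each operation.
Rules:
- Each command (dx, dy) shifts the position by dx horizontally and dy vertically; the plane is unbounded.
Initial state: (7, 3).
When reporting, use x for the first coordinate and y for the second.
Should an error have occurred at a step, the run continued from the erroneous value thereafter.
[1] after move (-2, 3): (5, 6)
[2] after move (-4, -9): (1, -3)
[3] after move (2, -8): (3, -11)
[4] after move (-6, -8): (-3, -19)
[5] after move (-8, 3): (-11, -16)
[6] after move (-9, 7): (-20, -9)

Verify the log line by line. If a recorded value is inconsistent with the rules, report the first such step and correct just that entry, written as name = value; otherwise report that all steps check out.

Recomputing the run from the initial state:
step 1: x = 5, y = 6
step 2: x = 1, y = -3
step 3: x = 3, y = -11
step 4: x = -3, y = -19
step 5: x = -11, y = -16
step 6: x = -20, y = -9
This matches the log at every step.

no error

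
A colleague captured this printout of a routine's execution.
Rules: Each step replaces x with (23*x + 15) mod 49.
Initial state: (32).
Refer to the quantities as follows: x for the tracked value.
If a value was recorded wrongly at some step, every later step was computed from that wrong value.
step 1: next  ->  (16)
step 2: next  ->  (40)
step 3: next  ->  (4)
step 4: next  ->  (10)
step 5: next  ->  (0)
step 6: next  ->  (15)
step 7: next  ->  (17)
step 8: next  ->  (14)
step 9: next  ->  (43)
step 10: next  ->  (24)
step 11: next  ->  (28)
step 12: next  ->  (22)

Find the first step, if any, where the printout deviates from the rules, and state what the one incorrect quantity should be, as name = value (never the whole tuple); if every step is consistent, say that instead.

step 4, x = 9

Recomputing the run from the initial state:
step 1: x = 16
step 2: x = 40
step 3: x = 4
step 4: x = 9
step 5: x = 26
step 6: x = 25
step 7: x = 2
step 8: x = 12
step 9: x = 46
step 10: x = 44
step 11: x = 47
step 12: x = 18
The first disagreement with the printout is at step 4, where the value should be x = 9.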